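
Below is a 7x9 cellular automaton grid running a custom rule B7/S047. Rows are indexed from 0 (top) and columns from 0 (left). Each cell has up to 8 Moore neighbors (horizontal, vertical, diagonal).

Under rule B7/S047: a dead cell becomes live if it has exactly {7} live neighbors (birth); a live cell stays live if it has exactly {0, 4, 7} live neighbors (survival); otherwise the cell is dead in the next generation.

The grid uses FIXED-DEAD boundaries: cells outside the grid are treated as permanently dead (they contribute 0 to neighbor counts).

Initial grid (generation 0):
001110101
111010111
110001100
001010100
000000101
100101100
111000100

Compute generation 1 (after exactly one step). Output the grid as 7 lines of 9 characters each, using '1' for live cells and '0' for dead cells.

Answer: 000100000
001000100
000000100
000000000
000000001
000000000
000000000

Derivation:
Simulating step by step:
Generation 0 (given above): 29 live cells
Generation 1: 5 live cells
(generation 1 grid is the final answer)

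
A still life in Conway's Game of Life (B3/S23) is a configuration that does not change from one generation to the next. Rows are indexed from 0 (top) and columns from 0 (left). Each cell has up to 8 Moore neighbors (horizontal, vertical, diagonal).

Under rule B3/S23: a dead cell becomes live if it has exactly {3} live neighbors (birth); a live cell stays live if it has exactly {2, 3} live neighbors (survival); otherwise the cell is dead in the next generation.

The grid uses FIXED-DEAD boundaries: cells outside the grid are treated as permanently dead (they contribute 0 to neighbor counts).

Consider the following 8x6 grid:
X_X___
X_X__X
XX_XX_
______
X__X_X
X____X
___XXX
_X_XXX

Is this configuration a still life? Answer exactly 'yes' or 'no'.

Compute generation 1 and compare to generation 0 (given above):
Generation 1:
______
X_X_X_
XXXXX_
XXXX__
____X_
___X_X
__XX__
__XX_X
Cell (0,0) differs: gen0=1 vs gen1=0 -> NOT a still life.

Answer: no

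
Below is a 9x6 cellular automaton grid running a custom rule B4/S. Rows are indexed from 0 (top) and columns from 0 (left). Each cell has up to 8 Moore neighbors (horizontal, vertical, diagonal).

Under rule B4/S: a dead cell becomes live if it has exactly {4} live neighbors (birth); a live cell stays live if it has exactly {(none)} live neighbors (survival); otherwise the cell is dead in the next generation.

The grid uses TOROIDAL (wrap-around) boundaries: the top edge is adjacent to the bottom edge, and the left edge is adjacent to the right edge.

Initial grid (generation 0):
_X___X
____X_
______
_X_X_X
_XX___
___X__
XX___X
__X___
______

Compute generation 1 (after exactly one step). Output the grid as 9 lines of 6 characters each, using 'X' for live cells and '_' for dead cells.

Answer: ______
______
______
__X___
______
XXX___
______
______
______

Derivation:
Simulating step by step:
Generation 0 (given above): 13 live cells
Generation 1: 4 live cells
(generation 1 grid is the final answer)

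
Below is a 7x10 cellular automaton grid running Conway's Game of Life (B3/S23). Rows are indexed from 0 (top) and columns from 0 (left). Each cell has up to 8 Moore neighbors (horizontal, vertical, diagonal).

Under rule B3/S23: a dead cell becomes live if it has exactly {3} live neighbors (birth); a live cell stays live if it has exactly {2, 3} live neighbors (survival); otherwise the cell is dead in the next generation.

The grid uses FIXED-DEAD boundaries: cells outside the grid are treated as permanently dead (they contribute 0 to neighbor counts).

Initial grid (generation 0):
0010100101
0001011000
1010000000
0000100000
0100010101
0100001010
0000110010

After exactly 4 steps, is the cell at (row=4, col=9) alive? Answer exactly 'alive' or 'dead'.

Answer: alive

Derivation:
Simulating step by step:
Generation 0 (given above): 20 live cells
Generation 1: 24 live cells
0001111000
0111111000
0001110000
0100000000
0000011110
0000101011
0000010100
Generation 2: 14 live cells
0000001000
0000000000
0100001000
0000000100
0000011011
0000100001
0000011110
Generation 3: 14 live cells
0000000000
0000000000
0000000000
0000010110
0000011111
0000100001
0000011110
Generation 4: 11 live cells
0000000000
0000000000
0000000000
0000010001
0000110001
0000100001
0000011110

Cell (4,9) at generation 4: 1 -> alive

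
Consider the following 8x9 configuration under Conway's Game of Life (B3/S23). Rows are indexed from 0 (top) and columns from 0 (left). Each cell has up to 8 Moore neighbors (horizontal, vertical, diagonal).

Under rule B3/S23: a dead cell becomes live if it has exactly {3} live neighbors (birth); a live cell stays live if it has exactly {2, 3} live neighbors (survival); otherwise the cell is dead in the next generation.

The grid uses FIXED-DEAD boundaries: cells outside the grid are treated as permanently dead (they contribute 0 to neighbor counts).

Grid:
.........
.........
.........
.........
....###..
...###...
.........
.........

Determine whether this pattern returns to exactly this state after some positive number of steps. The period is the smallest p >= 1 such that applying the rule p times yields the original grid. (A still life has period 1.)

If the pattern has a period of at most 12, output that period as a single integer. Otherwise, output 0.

Simulating and comparing each generation to the original:
Gen 0 (original, given above): 6 live cells
Gen 1: 6 live cells, differs from original
Gen 2: 6 live cells, MATCHES original -> period = 2

Answer: 2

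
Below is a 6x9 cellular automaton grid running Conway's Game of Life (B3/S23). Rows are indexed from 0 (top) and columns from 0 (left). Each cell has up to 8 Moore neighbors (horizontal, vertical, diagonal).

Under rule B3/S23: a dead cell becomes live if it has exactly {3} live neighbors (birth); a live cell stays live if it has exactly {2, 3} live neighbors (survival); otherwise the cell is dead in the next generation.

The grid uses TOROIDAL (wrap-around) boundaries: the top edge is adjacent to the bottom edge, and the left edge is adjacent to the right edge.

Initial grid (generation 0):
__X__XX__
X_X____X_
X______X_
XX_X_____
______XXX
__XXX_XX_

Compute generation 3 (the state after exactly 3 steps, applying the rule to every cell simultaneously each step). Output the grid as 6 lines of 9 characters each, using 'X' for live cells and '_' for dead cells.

Simulating step by step:
Generation 0 (given above): 19 live cells
Generation 1: 20 live cells
__X_XX__X
_______X_
X_X______
XX____X__
XX__XXX_X
__XXX___X
Generation 2: 19 live cells
__X_XX_XX
_X_X____X
X_______X
__X___XX_
____X_X_X
__X___X_X
Generation 3: 24 live cells
(generation 3 grid is the final answer)

Answer: _XX_XXX_X
_XXXX____
XXX_____X
X____XX__
___X__X_X
X___X_X_X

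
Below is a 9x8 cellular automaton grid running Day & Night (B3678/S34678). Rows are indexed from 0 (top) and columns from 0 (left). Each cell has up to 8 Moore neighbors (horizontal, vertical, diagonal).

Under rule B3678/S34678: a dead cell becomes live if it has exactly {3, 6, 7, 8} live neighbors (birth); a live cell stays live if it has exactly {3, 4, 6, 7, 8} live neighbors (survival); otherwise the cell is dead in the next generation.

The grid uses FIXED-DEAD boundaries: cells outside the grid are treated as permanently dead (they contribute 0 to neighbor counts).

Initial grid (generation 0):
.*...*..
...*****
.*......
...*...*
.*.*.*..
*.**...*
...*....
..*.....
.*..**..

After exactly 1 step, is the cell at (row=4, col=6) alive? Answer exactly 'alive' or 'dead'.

Simulating step by step:
Generation 0 (given above): 22 live cells
Generation 1: 19 live cells
.....*..
..*.***.
..**.*.*
....*...
...*..*.
.***....
.*.*....
...**...
........

Cell (4,6) at generation 1: 1 -> alive

Answer: alive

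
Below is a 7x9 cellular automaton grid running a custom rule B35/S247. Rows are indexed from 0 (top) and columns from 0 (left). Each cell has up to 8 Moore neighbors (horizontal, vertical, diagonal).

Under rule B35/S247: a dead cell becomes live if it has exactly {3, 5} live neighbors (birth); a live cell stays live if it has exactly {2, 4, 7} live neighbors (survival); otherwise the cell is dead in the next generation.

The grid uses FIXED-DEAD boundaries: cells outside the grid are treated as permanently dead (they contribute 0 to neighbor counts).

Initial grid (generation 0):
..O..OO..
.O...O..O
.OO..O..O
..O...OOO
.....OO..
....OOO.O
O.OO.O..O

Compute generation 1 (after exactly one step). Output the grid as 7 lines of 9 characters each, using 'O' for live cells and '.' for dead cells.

Answer: .....OO..
....O..O.
.....O.O.
.OO...OOO
....O...O
...OO.O..
...O..OO.

Derivation:
Simulating step by step:
Generation 0 (given above): 25 live cells
Generation 1: 19 live cells
(generation 1 grid is the final answer)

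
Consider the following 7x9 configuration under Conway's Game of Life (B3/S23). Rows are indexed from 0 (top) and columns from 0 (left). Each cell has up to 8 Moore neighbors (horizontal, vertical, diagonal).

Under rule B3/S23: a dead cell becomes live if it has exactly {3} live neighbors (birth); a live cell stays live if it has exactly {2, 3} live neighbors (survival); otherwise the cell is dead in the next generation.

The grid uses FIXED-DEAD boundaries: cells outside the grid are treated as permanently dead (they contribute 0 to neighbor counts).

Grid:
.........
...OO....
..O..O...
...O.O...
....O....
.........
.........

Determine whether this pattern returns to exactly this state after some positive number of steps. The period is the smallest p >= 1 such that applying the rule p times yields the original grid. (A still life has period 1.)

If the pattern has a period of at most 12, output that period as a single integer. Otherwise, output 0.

Answer: 1

Derivation:
Simulating and comparing each generation to the original:
Gen 0 (original, given above): 7 live cells
Gen 1: 7 live cells, MATCHES original -> period = 1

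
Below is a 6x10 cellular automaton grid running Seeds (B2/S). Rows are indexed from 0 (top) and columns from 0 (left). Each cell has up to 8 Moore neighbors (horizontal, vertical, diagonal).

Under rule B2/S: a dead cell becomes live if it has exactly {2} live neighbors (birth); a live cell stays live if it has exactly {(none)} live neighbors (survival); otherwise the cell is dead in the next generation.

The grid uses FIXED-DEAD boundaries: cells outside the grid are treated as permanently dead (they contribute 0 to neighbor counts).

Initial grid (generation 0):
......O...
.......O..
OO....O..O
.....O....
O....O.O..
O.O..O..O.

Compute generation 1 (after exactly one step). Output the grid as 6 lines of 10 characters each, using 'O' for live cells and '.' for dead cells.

Answer: .......O..
OO...O..O.
.....O.OO.
....O..OO.
........O.
....O..O..

Derivation:
Simulating step by step:
Generation 0 (given above): 14 live cells
Generation 1: 14 live cells
(generation 1 grid is the final answer)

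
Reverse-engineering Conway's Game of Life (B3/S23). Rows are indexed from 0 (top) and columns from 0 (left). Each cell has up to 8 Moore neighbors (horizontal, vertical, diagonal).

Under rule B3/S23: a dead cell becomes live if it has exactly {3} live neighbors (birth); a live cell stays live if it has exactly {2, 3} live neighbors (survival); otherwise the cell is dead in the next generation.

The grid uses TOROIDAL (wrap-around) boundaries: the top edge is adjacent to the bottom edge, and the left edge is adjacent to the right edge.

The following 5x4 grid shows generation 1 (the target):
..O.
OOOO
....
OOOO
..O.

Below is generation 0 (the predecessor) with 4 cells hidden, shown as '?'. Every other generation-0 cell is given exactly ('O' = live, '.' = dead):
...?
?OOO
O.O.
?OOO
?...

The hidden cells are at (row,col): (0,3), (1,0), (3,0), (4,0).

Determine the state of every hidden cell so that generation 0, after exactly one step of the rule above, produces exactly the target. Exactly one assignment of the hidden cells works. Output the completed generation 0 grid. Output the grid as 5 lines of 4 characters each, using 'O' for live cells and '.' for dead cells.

Answer: ....
.OOO
O.O.
.OOO
....

Derivation:
Hidden generation-0 cells (in order): (0,3), (1,0), (3,0), (4,0).
A hidden cell only influences target cells in its own 3x3 neighborhood. Try each of the 2^4 = 16 assignments, step the completed generation 0 forward once under B3/S23, and compare with the target:
  (0,3)=. (1,0)=. (3,0)=. (4,0)=. -> step reproduces the target at every cell -> ACCEPT
  (0,3)=. (1,0)=. (3,0)=. (4,0)=O -> step gives (0,0)='O' but target has '.' -> reject
  (0,3)=. (1,0)=. (3,0)=O (4,0)=. -> step gives (3,1)='.' but target has 'O' -> reject
  (0,3)=. (1,0)=. (3,0)=O (4,0)=O -> step gives (0,0)='O' but target has '.' -> reject
  (0,3)=. (1,0)=O (3,0)=. (4,0)=. -> step gives (0,0)='O' but target has '.' -> reject
  (0,3)=. (1,0)=O (3,0)=. (4,0)=O -> step gives (1,1)='.' but target has 'O' -> reject
  (0,3)=. (1,0)=O (3,0)=O (4,0)=. -> step gives (0,0)='O' but target has '.' -> reject
  (0,3)=. (1,0)=O (3,0)=O (4,0)=O -> step gives (1,1)='.' but target has 'O' -> reject
  (0,3)=O (1,0)=. (3,0)=. (4,0)=. -> step gives (0,0)='O' but target has '.' -> reject
  (0,3)=O (1,0)=. (3,0)=. (4,0)=O -> step gives (0,1)='O' but target has '.' -> reject
  (0,3)=O (1,0)=. (3,0)=O (4,0)=. -> step gives (0,0)='O' but target has '.' -> reject
  (0,3)=O (1,0)=. (3,0)=O (4,0)=O -> step gives (0,1)='O' but target has '.' -> reject
  (0,3)=O (1,0)=O (3,0)=. (4,0)=. -> step gives (0,1)='O' but target has '.' -> reject
  (0,3)=O (1,0)=O (3,0)=. (4,0)=O -> step gives (0,2)='.' but target has 'O' -> reject
  (0,3)=O (1,0)=O (3,0)=O (4,0)=. -> step gives (0,1)='O' but target has '.' -> reject
  (0,3)=O (1,0)=O (3,0)=O (4,0)=O -> step gives (0,2)='.' but target has 'O' -> reject
Unique solution: (0,3)=dead, (1,0)=dead, (3,0)=dead, (4,0)=dead.
Check: live-neighbor counts of every cell in the completed generation 0:
2232
3333
4666
3333
2232
Applying B3/S23 to generation 0 with these counts gives:
..O.
OOOO
....
OOOO
..O.
which matches the target exactly.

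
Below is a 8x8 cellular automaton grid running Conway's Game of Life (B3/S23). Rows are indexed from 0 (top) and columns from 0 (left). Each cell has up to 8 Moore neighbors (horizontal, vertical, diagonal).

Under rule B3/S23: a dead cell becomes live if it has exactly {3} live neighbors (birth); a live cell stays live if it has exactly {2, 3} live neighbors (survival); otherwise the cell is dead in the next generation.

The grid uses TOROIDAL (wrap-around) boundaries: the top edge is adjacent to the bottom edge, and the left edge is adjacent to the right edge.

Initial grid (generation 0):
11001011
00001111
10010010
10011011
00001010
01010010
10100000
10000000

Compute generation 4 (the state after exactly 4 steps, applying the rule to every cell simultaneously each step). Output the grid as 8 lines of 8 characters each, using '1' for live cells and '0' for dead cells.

Answer: 00001100
00001100
00001101
10000101
01010001
00000000
00100010
11000010

Derivation:
Simulating step by step:
Generation 0 (given above): 25 live cells
Generation 1: 23 live cells
01001000
01011000
10010000
10011010
10101010
01110101
10100001
00000000
Generation 2: 25 live cells
00111000
11011000
11000101
10101000
10000010
00001100
10110011
11000000
Generation 3: 25 live cells
00001000
00000101
00000101
00000110
01011001
11011100
10111111
10001000
Generation 4: 18 live cells
(generation 4 grid is the final answer)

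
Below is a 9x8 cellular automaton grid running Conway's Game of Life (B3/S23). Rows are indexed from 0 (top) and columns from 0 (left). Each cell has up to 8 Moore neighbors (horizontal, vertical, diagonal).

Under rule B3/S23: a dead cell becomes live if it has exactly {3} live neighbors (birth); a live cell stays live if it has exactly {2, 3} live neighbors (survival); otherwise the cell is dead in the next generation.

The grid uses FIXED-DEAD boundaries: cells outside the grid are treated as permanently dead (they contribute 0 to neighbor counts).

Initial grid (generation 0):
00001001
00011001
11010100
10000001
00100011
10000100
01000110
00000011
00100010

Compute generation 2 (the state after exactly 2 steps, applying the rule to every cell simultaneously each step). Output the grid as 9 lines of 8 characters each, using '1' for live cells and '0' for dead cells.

Answer: 00111100
00000110
10001111
10010001
11100001
00000101
00000001
00000001
00000011

Derivation:
Simulating step by step:
Generation 0 (given above): 23 live cells
Generation 1: 25 live cells
00011000
00110110
11110010
10100001
01000011
01000101
00000101
00000001
00000011
Generation 2: 24 live cells
(generation 2 grid is the final answer)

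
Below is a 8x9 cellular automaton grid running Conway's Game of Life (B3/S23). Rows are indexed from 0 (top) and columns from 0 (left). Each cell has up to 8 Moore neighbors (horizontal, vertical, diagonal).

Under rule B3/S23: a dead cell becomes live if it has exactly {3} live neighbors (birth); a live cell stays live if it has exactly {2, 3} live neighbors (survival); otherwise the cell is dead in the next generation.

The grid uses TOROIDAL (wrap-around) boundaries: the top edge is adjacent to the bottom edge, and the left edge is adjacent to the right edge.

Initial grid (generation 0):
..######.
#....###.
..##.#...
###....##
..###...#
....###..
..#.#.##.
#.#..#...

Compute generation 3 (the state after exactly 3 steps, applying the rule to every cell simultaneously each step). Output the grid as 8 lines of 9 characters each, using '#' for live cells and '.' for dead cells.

Simulating step by step:
Generation 0 (given above): 32 live cells
Generation 1: 24 live cells
..##...#.
.#.....##
..####...
#......##
..#.#.#.#
..#...#..
.#..#..#.
..#.....#
Generation 2: 37 live cells
####...#.
.#....###
.####.#..
###...###
##.#.##.#
.##...#..
.###...#.
.##....##
Generation 3: 18 live cells
(generation 3 grid is the final answer)

Answer: ...#.....
....###.#
...#.....
.........
...#.#...
....###.#
...#..###
......##.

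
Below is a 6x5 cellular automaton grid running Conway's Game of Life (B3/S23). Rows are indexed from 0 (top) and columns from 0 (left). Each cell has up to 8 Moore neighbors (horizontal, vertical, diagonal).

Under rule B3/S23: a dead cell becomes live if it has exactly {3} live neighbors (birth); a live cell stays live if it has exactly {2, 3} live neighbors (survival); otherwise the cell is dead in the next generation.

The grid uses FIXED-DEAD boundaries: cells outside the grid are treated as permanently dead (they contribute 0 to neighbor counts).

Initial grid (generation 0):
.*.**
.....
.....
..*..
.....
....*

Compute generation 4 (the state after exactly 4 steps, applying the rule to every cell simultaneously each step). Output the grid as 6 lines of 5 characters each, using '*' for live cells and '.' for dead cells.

Answer: .....
.....
.....
.....
.....
.....

Derivation:
Simulating step by step:
Generation 0 (given above): 5 live cells
Generation 1: 0 live cells
.....
.....
.....
.....
.....
.....
Generation 2: 0 live cells
.....
.....
.....
.....
.....
.....
Generation 3: 0 live cells
.....
.....
.....
.....
.....
.....
Generation 4: 0 live cells
(generation 4 grid is the final answer)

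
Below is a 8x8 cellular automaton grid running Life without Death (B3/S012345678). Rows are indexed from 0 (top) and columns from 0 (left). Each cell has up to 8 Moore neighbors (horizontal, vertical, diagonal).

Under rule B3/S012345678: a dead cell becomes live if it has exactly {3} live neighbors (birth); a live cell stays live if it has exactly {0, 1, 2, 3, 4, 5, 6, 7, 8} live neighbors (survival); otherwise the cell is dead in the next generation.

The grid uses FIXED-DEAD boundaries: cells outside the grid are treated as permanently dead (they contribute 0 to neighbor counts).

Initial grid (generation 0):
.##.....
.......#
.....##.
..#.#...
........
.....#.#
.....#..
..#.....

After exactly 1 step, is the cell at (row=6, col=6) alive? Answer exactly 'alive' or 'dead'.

Answer: alive

Derivation:
Simulating step by step:
Generation 0 (given above): 11 live cells
Generation 1: 15 live cells
.##.....
......##
.....##.
..#.##..
........
.....###
.....##.
..#.....

Cell (6,6) at generation 1: 1 -> alive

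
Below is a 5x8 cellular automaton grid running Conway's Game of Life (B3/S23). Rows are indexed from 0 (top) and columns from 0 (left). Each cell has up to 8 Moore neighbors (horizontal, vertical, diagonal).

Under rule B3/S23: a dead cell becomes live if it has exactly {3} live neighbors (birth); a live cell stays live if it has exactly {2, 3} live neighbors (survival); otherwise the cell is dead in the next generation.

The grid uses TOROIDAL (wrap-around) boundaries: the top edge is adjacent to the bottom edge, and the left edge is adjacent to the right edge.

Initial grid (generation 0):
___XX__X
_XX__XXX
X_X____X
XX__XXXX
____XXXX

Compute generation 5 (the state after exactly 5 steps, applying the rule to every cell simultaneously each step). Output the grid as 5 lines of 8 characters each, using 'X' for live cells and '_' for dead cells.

Simulating step by step:
Generation 0 (given above): 21 live cells
Generation 1: 12 live cells
__XX____
_XX_XX__
__XXX___
_X_XX___
________
Generation 2: 8 live cells
_XXXX___
_X___X__
________
____X___
____X___
Generation 3: 11 live cells
_XXXXX__
_X_XX___
________
________
__X_XX__
Generation 4: 6 live cells
_X______
_X___X__
________
________
_XX__X__
Generation 5: 4 live cells
(generation 5 grid is the final answer)

Answer: XX______
________
________
________
_XX_____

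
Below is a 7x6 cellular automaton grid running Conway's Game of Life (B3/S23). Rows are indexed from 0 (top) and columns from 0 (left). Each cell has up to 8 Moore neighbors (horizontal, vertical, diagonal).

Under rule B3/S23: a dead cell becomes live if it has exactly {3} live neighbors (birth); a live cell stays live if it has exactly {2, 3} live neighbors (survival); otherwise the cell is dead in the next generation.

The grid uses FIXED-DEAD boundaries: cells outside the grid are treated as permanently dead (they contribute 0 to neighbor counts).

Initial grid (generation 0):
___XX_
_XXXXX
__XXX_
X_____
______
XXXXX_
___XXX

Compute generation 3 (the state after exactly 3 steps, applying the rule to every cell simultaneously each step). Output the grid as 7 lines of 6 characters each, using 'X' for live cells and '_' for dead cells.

Answer: ______
____XX
______
__X__X
_____X
_X__X_
_XXX__

Derivation:
Simulating step by step:
Generation 0 (given above): 19 live cells
Generation 1: 13 live cells
_____X
_X___X
_____X
___X__
X_XX__
_XX__X
_X___X
Generation 2: 13 live cells
______
____XX
____X_
__XXX_
___XX_
X__XX_
_XX___
Generation 3: 10 live cells
(generation 3 grid is the final answer)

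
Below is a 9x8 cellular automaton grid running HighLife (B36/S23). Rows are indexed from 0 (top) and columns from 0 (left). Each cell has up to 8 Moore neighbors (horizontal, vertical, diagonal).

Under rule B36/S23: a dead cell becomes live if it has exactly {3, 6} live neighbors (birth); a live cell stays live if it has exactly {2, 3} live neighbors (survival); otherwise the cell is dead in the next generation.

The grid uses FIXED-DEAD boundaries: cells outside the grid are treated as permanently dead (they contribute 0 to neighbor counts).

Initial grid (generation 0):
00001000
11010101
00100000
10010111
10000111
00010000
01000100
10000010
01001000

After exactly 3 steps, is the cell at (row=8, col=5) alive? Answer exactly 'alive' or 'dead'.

Simulating step by step:
Generation 0 (given above): 23 live cells
Generation 1: 21 live cells
00001000
01111000
10110101
01001101
00000101
00001100
00000000
11000100
00000000
Generation 2: 18 live cells
00101000
01000100
10001100
01110111
00000000
00001110
00001100
00000000
00000000
Generation 3: 17 live cells
00000000
01010100
10010000
01110110
00110001
00001010
00001010
00000000
00000000

Cell (8,5) at generation 3: 0 -> dead

Answer: dead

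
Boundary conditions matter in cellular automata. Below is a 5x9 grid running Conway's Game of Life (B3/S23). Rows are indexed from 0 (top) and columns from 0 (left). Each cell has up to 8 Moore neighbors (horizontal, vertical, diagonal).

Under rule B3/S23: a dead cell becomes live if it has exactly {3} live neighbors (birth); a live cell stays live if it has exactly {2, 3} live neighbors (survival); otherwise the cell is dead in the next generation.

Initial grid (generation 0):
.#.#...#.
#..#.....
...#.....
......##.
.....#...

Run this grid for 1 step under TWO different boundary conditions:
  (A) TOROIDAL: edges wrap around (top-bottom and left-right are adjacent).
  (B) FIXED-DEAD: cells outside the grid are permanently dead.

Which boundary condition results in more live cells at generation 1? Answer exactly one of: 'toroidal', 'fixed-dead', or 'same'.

Under TOROIDAL boundary, generation 1:
..#.#....
...##....
.........
......#..
.......#.
Population = 6

Under FIXED-DEAD boundary, generation 1:
..#......
...##....
.........
......#..
......#..
Population = 5

Comparison: toroidal=6, fixed-dead=5 -> toroidal

Answer: toroidal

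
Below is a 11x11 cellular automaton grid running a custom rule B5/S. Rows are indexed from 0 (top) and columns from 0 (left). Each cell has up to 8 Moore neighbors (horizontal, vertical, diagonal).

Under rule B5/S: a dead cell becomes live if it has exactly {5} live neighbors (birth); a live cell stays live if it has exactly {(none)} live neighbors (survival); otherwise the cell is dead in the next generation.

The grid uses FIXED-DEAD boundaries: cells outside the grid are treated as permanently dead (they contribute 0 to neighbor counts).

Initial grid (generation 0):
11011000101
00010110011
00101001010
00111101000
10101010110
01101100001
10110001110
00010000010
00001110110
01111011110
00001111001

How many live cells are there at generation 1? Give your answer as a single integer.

Answer: 9

Derivation:
Simulating step by step:
Generation 0 (given above): 57 live cells
Generation 1: 9 live cells
00000000000
00001000000
00000110000
00000000100
01000000000
00000000110
00000000000
00000000000
00010001000
00000000000
00000000000
Population at generation 1: 9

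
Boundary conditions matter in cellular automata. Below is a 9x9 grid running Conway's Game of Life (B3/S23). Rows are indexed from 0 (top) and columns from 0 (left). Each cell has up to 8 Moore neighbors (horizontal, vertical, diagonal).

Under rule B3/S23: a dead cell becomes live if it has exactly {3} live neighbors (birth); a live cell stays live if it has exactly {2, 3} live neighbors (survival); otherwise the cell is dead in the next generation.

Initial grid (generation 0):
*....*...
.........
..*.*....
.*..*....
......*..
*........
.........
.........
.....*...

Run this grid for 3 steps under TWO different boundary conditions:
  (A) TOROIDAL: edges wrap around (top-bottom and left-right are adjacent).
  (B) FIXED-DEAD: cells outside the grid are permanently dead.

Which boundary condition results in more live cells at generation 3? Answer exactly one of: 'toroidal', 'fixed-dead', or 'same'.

Answer: same

Derivation:
Under TOROIDAL boundary, generation 3:
.........
.........
.........
.........
.........
.........
.........
.........
.........
Population = 0

Under FIXED-DEAD boundary, generation 3:
.........
.........
.........
.........
.........
.........
.........
.........
.........
Population = 0

Comparison: toroidal=0, fixed-dead=0 -> same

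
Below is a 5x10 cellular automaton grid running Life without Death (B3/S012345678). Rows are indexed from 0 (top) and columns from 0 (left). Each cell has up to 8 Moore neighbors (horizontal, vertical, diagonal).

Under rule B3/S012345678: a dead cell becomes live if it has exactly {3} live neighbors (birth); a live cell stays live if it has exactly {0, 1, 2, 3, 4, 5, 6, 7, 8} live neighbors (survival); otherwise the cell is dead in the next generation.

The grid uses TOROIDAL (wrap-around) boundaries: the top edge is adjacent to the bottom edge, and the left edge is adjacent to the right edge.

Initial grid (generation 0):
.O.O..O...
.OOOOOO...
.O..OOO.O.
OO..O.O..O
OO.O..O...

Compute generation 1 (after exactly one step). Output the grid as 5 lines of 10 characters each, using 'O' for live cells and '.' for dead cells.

Answer: .O.O..OO..
OOOOOOO...
.O..OOO.OO
OO.OO.O..O
OO.OO.OO.O

Derivation:
Simulating step by step:
Generation 0 (given above): 23 live cells
Generation 1: 30 live cells
(generation 1 grid is the final answer)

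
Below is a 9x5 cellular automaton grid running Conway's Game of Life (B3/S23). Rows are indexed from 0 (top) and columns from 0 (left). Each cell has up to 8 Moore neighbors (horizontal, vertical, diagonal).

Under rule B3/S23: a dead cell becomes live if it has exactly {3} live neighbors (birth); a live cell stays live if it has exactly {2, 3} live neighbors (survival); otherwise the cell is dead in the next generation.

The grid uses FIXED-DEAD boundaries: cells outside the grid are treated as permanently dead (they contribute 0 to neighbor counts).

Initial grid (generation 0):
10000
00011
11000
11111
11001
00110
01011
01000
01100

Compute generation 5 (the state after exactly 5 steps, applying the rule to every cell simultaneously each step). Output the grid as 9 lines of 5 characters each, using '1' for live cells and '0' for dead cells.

Simulating step by step:
Generation 0 (given above): 21 live cells
Generation 1: 16 live cells
00000
11000
10000
00011
10001
10000
01011
11010
01100
Generation 2: 21 live cells
00000
11000
11000
00011
00011
11011
01011
10011
11100
Generation 3: 17 live cells
00000
11000
11100
00111
00000
11000
01000
10001
11110
Generation 4: 17 live cells
00000
10100
10000
00110
01110
11000
01000
10010
11110
Generation 5: 15 live cells
(generation 5 grid is the final answer)

Answer: 00000
01000
00110
00010
10010
10000
01100
10010
11110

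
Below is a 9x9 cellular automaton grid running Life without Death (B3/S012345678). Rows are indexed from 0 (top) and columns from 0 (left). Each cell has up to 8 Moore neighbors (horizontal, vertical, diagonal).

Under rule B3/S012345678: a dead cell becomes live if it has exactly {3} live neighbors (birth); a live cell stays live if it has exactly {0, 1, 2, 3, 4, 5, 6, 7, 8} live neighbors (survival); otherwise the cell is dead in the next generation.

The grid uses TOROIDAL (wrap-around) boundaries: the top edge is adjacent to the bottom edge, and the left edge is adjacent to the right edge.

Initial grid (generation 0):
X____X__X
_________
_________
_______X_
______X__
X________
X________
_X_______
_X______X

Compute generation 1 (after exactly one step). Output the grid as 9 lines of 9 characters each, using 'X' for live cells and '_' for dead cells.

Simulating step by step:
Generation 0 (given above): 10 live cells
Generation 1: 11 live cells
(generation 1 grid is the final answer)

Answer: X____X__X
_________
_________
_______X_
______X__
X________
XX_______
_X_______
_X______X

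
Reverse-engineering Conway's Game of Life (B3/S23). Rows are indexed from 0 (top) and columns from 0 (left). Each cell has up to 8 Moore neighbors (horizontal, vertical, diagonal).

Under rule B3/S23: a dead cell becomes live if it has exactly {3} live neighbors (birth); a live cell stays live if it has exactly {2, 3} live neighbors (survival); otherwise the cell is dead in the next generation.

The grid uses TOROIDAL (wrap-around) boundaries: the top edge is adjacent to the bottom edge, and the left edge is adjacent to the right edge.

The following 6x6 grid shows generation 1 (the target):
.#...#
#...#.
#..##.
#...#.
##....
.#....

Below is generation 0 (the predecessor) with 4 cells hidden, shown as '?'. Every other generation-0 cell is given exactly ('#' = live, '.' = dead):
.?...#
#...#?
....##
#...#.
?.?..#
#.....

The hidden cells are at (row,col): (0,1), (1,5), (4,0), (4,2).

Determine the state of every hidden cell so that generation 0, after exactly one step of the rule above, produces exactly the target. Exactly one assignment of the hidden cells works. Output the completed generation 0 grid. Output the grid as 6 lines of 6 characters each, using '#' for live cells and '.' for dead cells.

Answer: .#...#
#...#.
....##
#...#.
#....#
#.....

Derivation:
Hidden generation-0 cells (in order): (0,1), (1,5), (4,0), (4,2).
A hidden cell only influences target cells in its own 3x3 neighborhood. Try each of the 2^4 = 16 assignments, step the completed generation 0 forward once under B3/S23, and compare with the target:
  (0,1)=. (1,5)=. (4,0)=. (4,2)=. -> step gives (0,0)='#' but target has '.' -> reject
  (0,1)=. (1,5)=. (4,0)=. (4,2)=# -> step gives (0,0)='#' but target has '.' -> reject
  (0,1)=. (1,5)=. (4,0)=# (4,2)=. -> step gives (0,0)='#' but target has '.' -> reject
  (0,1)=. (1,5)=. (4,0)=# (4,2)=# -> step gives (0,0)='#' but target has '.' -> reject
  (0,1)=. (1,5)=# (4,0)=. (4,2)=. -> step gives (0,1)='.' but target has '#' -> reject
  (0,1)=. (1,5)=# (4,0)=. (4,2)=# -> step gives (0,1)='.' but target has '#' -> reject
  (0,1)=. (1,5)=# (4,0)=# (4,2)=. -> step gives (0,1)='.' but target has '#' -> reject
  (0,1)=. (1,5)=# (4,0)=# (4,2)=# -> step gives (0,1)='.' but target has '#' -> reject
  (0,1)=# (1,5)=. (4,0)=. (4,2)=. -> step gives (4,1)='.' but target has '#' -> reject
  (0,1)=# (1,5)=. (4,0)=. (4,2)=# -> step gives (3,3)='#' but target has '.' -> reject
  (0,1)=# (1,5)=. (4,0)=# (4,2)=. -> step reproduces the target at every cell -> ACCEPT
  (0,1)=# (1,5)=. (4,0)=# (4,2)=# -> step gives (3,1)='#' but target has '.' -> reject
  (0,1)=# (1,5)=# (4,0)=. (4,2)=. -> step gives (0,4)='#' but target has '.' -> reject
  (0,1)=# (1,5)=# (4,0)=. (4,2)=# -> step gives (0,4)='#' but target has '.' -> reject
  (0,1)=# (1,5)=# (4,0)=# (4,2)=. -> step gives (0,4)='#' but target has '.' -> reject
  (0,1)=# (1,5)=# (4,0)=# (4,2)=# -> step gives (0,4)='#' but target has '.' -> reject
Unique solution: (0,1)=live, (1,5)=dead, (4,0)=live, (4,2)=dead.
Check: live-neighbor counts of every cell in the completed generation 0:
421123
321235
320335
320236
330124
431024
Applying B3/S23 to generation 0 with these counts gives:
.#...#
#...#.
#..##.
#...#.
##....
.#....
which matches the target exactly.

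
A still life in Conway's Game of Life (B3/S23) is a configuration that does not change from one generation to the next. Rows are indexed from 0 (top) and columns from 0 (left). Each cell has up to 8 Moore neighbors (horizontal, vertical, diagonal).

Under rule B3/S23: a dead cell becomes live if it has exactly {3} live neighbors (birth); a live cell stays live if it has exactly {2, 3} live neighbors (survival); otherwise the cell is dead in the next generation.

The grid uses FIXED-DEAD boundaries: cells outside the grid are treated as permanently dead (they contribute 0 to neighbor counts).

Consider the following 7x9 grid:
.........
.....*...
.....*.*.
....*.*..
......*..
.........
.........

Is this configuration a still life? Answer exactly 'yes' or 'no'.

Compute generation 1 and compare to generation 0 (given above):
Generation 1:
.........
......*..
....**...
......**.
.....*...
.........
.........
Cell (1,5) differs: gen0=1 vs gen1=0 -> NOT a still life.

Answer: no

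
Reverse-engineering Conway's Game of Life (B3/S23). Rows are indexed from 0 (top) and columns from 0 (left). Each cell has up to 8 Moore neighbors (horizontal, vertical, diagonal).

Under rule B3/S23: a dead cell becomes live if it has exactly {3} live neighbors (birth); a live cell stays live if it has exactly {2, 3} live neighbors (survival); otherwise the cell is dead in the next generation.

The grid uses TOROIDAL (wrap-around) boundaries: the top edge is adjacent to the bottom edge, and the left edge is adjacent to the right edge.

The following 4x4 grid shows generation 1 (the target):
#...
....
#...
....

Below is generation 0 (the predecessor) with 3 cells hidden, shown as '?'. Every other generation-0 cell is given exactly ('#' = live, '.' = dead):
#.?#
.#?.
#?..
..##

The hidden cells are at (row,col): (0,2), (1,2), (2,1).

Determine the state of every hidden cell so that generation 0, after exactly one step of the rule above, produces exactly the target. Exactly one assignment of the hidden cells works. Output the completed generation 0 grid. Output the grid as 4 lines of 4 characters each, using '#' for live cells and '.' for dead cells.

Answer: #.##
.##.
##..
..##

Derivation:
Hidden generation-0 cells (in order): (0,2), (1,2), (2,1).
A hidden cell only influences target cells in its own 3x3 neighborhood. Try each of the 2^3 = 8 assignments, step the completed generation 0 forward once under B3/S23, and compare with the target:
  (0,2)=. (1,2)=. (2,1)=. -> step gives (0,1)='#' but target has '.' -> reject
  (0,2)=. (1,2)=. (2,1)=# -> step gives (0,1)='#' but target has '.' -> reject
  (0,2)=. (1,2)=# (2,1)=. -> step gives (1,1)='#' but target has '.' -> reject
  (0,2)=. (1,2)=# (2,1)=# -> step gives (1,2)='#' but target has '.' -> reject
  (0,2)=# (1,2)=. (2,1)=. -> step gives (1,1)='#' but target has '.' -> reject
  (0,2)=# (1,2)=. (2,1)=# -> step gives (2,1)='#' but target has '.' -> reject
  (0,2)=# (1,2)=# (2,1)=. -> step gives (1,2)='#' but target has '.' -> reject
  (0,2)=# (1,2)=# (2,1)=# -> step reproduces the target at every cell -> ACCEPT
Unique solution: (0,2)=live, (1,2)=live, (2,1)=live.
Check: live-neighbor counts of every cell in the completed generation 0:
3555
5545
3454
5545
Applying B3/S23 to generation 0 with these counts gives:
#...
....
#...
....
which matches the target exactly.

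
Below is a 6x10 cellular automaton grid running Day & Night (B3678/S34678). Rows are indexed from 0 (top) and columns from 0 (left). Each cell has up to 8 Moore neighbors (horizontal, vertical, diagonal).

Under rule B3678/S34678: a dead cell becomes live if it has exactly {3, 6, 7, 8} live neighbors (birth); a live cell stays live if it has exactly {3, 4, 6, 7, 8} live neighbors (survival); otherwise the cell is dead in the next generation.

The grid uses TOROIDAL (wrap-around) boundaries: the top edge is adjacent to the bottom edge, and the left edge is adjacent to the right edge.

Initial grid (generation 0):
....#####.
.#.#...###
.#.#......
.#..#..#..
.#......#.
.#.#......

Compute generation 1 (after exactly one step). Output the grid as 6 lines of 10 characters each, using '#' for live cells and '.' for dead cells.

Answer: #..##.####
#....#.##.
....#..#..
#.........
#.........
..#.###.#.

Derivation:
Simulating step by step:
Generation 0 (given above): 19 live cells
Generation 1: 20 live cells
(generation 1 grid is the final answer)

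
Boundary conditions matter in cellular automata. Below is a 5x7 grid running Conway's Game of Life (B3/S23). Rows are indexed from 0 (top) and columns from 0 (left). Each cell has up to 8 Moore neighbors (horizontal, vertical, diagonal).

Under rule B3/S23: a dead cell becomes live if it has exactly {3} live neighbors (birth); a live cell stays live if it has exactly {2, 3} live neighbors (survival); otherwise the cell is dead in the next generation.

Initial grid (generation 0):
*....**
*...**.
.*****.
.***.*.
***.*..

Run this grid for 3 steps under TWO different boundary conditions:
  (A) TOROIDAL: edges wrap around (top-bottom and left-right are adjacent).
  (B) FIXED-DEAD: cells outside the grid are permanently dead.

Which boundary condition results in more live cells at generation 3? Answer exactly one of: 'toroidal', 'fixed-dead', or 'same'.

Under TOROIDAL boundary, generation 3:
....*..
***....
**....*
*...***
....***
Population = 14

Under FIXED-DEAD boundary, generation 3:
.......
.......
.......
.......
.......
Population = 0

Comparison: toroidal=14, fixed-dead=0 -> toroidal

Answer: toroidal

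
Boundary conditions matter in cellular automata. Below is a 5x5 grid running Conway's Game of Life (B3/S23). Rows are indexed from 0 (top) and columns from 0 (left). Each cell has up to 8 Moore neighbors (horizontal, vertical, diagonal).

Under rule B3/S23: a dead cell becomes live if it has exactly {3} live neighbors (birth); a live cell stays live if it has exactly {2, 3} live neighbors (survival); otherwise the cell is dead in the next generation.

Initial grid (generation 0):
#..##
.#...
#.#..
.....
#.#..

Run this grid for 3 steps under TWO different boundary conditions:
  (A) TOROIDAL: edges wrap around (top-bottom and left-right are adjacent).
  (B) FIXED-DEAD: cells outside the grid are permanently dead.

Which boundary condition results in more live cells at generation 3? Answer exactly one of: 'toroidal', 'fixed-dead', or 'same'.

Answer: toroidal

Derivation:
Under TOROIDAL boundary, generation 3:
.....
.....
###..
....#
#...#
Population = 6

Under FIXED-DEAD boundary, generation 3:
#.#..
.....
#.#..
.....
.....
Population = 4

Comparison: toroidal=6, fixed-dead=4 -> toroidal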